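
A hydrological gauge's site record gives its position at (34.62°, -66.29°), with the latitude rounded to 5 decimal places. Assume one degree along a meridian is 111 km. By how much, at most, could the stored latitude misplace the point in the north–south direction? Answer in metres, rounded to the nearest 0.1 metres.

0.6 metres

Rounding to 5 decimal places leaves the latitude within ±5e-06° of the true value.
So the N–S error is at most 5e-06 × 111000 = 0.555 m.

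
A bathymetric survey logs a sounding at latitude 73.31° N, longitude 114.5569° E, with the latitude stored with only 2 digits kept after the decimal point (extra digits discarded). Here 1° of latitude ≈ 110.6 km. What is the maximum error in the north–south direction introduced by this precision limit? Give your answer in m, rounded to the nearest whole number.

1106 m

Truncating at 2 decimal places can drop up to a full unit in the last place, so the latitude may be off by as much as 0.01°.
So the N–S error is at most 0.01 × 110600 = 1106 m.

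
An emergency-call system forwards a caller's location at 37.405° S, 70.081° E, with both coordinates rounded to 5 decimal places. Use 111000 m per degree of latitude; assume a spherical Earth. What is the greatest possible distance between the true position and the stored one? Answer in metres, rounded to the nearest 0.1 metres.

0.7 metres

Rounding to 5 decimal places leaves each coordinate within ±5e-06° of the true value.
N–S: 5e-06° × 111000 m/° = 0.555 m.
East–west component at 37.405°: 5e-06° × 111000 × cos 37.405° ≈ 5e-06 × 88174.1 ≈ 0.440871 m.
The two errors are perpendicular, so the maximum displacement is √(0.555² + 0.440871²) ≈ 0.708796 m.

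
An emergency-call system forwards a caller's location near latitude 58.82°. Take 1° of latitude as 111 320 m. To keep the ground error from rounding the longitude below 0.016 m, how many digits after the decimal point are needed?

At 58.82° one degree of longitude covers 111320 × cos 58.82° ≈ 111320 × 0.5177 ≈ 57633.5 m.
With N decimal places the half-ulp bound is 0.5·10⁻ᴺ°, or 0.5·10⁻ᴺ × 57633.5 m on the ground.
Setting 28816.8 × 10⁻ᴺ ≤ 0.016 gives 10ᴺ ≥ 1.801e+06, i.e. N ≥ 6.26.
So 7 decimal places suffice (0.00288 m); 6 would allow up to 0.0288 m.

7 decimal places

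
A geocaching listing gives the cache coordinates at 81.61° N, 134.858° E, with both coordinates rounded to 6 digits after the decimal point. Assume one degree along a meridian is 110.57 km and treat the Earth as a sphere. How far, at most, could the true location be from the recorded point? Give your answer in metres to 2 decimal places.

0.06 metres

Rounding to 6 decimal places leaves each coordinate within ±5e-07° of the true value.
Latitude error → 5e-07 × 110570 = 0.055285 m along the meridian.
E–W at 81.61°: 5e-07° × 110570 × cos 81.61° = 5e-07 × 110570 × 0.1459 ≈ 0.00806665 m.
Combining orthogonally: (0.055285² + 0.00806665²)^½ ≈ 0.0558704 m.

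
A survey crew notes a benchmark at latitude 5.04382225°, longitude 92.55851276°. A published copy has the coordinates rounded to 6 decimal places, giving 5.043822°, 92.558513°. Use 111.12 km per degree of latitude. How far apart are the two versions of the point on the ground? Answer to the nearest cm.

4 cm

The latitude changed by +0.00000025° and the longitude by -0.00000024°.
North–south shift: 0.00000025 × 111120 = 0.02778 m.
East–west at this latitude: -0.00000024° × 111120 × cos 5.04382° ≈ -0.00000024 × 110690 = -0.0265655 m.
Hypotenuse of the two orthogonal shifts: √(0.02778² + 0.0265655²) = 0.0384377 m.
That is 0.0384377 m = 3.8438 cm.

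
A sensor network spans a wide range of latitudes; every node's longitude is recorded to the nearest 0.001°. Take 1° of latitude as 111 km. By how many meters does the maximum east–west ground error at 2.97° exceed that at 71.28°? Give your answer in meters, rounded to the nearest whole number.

Rounding to 3 decimal places leaves the longitude within ±0.0005° of the true value.
Error at 2.97° = 0.0005° × 111000 × cos 2.97° ≈ 55.5 × 0.9987 = 55.425 m.
At 71.28°: 0.0005° × 111000 × cos 71.28° = 0.0005 × 111000 × 0.3209 ≈ 17.812 m.
Difference: 55.425 − 17.812 = 37.613 m.

38 meters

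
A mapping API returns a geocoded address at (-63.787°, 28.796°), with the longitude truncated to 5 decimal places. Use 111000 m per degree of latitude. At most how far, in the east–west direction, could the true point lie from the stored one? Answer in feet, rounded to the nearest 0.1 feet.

1.6 feet

Truncating at 5 decimal places can drop up to a full unit in the last place, so the longitude may be off by as much as 1e-05°.
At latitude 63.787° a degree of longitude spans 111000 m × cos 63.787° = 111000 × 0.4417 ≈ 49029.7 m.
So at most 1e-05° × 49029.7 ≈ 0.490297 m east–west.
In feet: 0.490297 m ÷ 0.3048 ≈ 1.6086 ft.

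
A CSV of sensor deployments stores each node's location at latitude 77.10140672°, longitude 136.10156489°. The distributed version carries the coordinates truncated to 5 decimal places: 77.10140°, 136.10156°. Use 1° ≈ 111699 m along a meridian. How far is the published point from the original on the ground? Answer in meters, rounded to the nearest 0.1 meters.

0.8 meters

The latitude changed by +0.00000672° and the longitude by +0.00000489°.
North–south shift: 0.00000672 × 111699 = 0.750617 m.
E–W at 77.1014°: 0.00000489° × 111699 × cos 77.1014° = 0.00000489 × 111699 × 0.2232 ≈ 0.121928 m.
Combined displacement = (0.750617² + 0.121928²)^½ ≈ 0.760456 m.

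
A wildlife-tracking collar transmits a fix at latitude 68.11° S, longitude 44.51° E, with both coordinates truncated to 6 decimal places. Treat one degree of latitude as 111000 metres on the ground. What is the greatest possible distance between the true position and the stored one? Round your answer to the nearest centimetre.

12 centimetres

Truncating at 6 decimal places can drop up to a full unit in the last place, so each coordinate may be off by as much as 1e-06°.
Latitude error → 1e-06 × 111000 = 0.111 m along the meridian.
E–W at 68.11°: 1e-06° × 111000 × cos 68.11° = 1e-06 × 111000 × 0.3728 ≈ 0.0413837 m.
Combining orthogonally: (0.111² + 0.0413837²)^½ ≈ 0.118464 m.
That is 0.118464 m = 11.846 cm.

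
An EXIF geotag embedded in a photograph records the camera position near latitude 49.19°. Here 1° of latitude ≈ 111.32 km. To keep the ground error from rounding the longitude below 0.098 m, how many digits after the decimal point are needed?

6 decimal places

At 49.19° one degree of longitude covers 111320 × cos 49.19° ≈ 111320 × 0.6536 ≈ 72753.5 m.
N decimal places → at most half a unit in the last place, 0.5 × 10⁻ᴺ° = 72753.5/2 × 10⁻ᴺ m.
Setting 36376.7 × 10⁻ᴺ ≤ 0.098 gives 10ᴺ ≥ 3.712e+05, i.e. N ≥ 5.57.
At 5 places the error can reach 0.364 m, but 6 places keeps it to 0.0364 m.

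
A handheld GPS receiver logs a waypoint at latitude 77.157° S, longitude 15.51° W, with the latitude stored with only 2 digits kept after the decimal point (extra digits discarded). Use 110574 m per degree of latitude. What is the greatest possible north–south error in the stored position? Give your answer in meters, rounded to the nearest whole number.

Truncating at 2 decimal places can drop up to a full unit in the last place, so the latitude may be off by as much as 0.01°.
Along the meridian that is 0.01° × 110574 m/° = 1105.74 m.

1106 meters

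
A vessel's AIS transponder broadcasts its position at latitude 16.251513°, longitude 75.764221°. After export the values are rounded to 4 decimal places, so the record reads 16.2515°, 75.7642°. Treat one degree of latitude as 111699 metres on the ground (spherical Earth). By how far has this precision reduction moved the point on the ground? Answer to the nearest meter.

3 meters

Δlat = 16.251513 − 16.2515 = +0.000013°; Δlon = 75.764221 − 75.7642 = +0.000021°.
N–S: 0.000013° × 111699 m/° = 1.45209 m.
E–W at 16.2515°: 0.000021° × 111699 × cos 16.2515° = 0.000021 × 111699 × 0.9600 ≈ 2.25195 m.
Distance: √(1.45209² + 2.25195²) ≈ 2.67952 m.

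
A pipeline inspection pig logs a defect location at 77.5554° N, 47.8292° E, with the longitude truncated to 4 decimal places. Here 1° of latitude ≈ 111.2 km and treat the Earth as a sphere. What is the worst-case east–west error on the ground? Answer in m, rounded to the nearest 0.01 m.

Truncating at 4 decimal places can drop up to a full unit in the last place, so the longitude may be off by as much as 0.0001°.
Parallels shrink by cos φ, so at 77.5554° a degree of longitude is 111200 × 0.2155 ≈ 23963.1 m.
East–west error: 0.0001° × 23963.1 m/° ≈ 2.39631 m.

2.40 m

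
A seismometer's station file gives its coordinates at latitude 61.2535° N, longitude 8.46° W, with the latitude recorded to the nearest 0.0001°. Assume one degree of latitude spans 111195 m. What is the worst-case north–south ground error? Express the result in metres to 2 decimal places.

5.56 metres

Rounding to 4 decimal places leaves the latitude within ±5e-05° of the true value.
So the N–S error is at most 5e-05 × 111195 = 5.55975 m.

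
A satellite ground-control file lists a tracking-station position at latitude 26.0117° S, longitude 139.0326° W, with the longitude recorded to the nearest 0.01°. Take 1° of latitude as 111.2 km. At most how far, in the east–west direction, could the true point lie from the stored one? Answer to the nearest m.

500 m

Rounding to 2 decimal places leaves the longitude within ±0.005° of the true value.
At latitude 26.0117° a degree of longitude spans 111200 m × cos 26.0117° = 111200 × 0.8987 ≈ 99935.9 m.
East–west error: 0.005° × 99935.9 m/° ≈ 499.68 m.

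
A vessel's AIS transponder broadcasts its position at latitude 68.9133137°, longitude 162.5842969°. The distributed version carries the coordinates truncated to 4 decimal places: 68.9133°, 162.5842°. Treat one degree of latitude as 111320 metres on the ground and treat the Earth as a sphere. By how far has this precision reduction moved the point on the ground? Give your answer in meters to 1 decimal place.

Δlat = 68.9133137 − 68.9133 = +0.0000137°; Δlon = 162.5842969 − 162.5842 = +0.0000969°.
North–south shift: 0.0000137 × 111320 = 1.52508 m.
East–west at this latitude: 0.0000969° × 111320 × cos 68.9133° ≈ 0.0000969 × 40050.7 = 3.88092 m.
Distance: √(1.52508² + 3.88092²) ≈ 4.16982 m.

4.2 meters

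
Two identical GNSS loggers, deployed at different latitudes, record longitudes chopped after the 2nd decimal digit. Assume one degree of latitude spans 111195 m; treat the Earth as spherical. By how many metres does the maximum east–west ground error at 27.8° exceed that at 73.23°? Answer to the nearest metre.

663 metres

Truncating at 2 decimal places can drop up to a full unit in the last place, so the longitude may be off by as much as 0.01°.
At 27.8°: 0.01° × 111195 × cos 27.8° = 0.01 × 111195 × 0.8846 ≈ 983.61 m.
At 73.23°: 0.01° × 111195 × cos 73.23° = 0.01 × 111195 × 0.2885 ≈ 320.83 m.
So the lower-latitude error exceeds the higher by 983.61 − 320.83 = 662.78 m.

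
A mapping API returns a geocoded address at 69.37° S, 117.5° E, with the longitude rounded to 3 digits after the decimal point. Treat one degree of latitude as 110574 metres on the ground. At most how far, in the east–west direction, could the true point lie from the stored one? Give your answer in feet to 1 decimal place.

Rounding to 3 decimal places leaves the longitude within ±0.0005° of the true value.
One degree of longitude at 69.37° is 110574 × cos 69.37° ≈ 110574 × 0.3523 = 38958.7 m.
So at most 0.0005° × 38958.7 ≈ 19.4794 m east–west.
In feet: 19.4794 m ÷ 0.3048 ≈ 63.909 ft.

63.9 feet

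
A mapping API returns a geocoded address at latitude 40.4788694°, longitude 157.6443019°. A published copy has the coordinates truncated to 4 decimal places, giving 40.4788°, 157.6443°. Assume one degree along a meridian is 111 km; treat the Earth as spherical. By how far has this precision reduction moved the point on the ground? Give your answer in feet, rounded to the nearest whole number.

The latitude changed by +0.0000694° and the longitude by +0.0000019°.
N–S: 0.0000694° × 111000 m/° = 7.7034 m.
East–west at this latitude: 0.0000019° × 111000 × cos 40.4788° ≈ 0.0000019 × 84431.7 = 0.16042 m.
Hypotenuse of the two orthogonal shifts: √(7.7034² + 0.16042²) = 7.70507 m.
In feet: 7.70507 m ÷ 0.3048 ≈ 25.279 ft.

25 feet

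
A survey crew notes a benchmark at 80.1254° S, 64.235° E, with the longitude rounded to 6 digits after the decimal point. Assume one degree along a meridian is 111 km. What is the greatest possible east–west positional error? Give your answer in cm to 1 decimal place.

1.0 cm

Rounding to 6 decimal places leaves the longitude within ±5e-07° of the true value.
One degree of longitude at 80.1254° is 111000 × cos 80.1254° ≈ 111000 × 0.1715 = 19035.7 m.
East–west error: 5e-07° × 19035.7 m/° ≈ 0.00951783 m.
That is 0.00951783 m = 0.95178 cm.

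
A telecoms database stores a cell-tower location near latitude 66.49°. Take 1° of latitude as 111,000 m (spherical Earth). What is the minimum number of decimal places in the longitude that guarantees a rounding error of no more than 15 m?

At 66.49° one degree of longitude covers 111000 × cos 66.49° ≈ 111000 × 0.3989 ≈ 44278.9 m.
N decimal places → at most half a unit in the last place, 0.5 × 10⁻ᴺ° = 44278.9/2 × 10⁻ᴺ m.
Need 0.5 × 44278.9 × 10⁻ᴺ ≤ 15 → 10⁻ᴺ ≤ 6.775e-04, so N ≥ 3.17.
N = 3 would give 22.1 m (too coarse); N = 4 gives 2.21 m ≤ 15 m.

4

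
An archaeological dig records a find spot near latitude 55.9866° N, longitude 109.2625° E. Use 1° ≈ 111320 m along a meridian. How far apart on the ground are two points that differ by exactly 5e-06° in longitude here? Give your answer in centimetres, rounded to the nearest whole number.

One degree of longitude here spans 111320 × cos 55.9866° = 111320 × 0.5594 ≈ 62270.9 m; 5e-06° of that is 0.311355 m.
That is 0.311355 m = 31.135 cm.

31 centimetres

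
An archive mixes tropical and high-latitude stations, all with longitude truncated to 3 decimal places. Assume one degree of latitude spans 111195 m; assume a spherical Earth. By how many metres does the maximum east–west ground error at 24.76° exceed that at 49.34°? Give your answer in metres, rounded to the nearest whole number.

Truncating at 3 decimal places can drop up to a full unit in the last place, so the longitude may be off by as much as 0.001°.
At 24.76°: 0.001° × 111195 × cos 24.76° = 0.001 × 111195 × 0.9081 ≈ 100.97 m.
Error at 49.34° = 0.001° × 111195 × cos 49.34° ≈ 111.2 × 0.6516 = 72.451 m.
Difference: 100.97 − 72.451 = 28.522 m.

29 metres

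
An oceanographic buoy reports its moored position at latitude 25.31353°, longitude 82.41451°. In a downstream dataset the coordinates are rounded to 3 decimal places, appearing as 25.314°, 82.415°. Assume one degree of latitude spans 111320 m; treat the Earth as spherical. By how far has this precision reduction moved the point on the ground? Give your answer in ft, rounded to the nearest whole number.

236 ft

Δlat = 25.31353 − 25.314 = -0.00047°; Δlon = 82.41451 − 82.415 = -0.00049°.
North–south shift: -0.00047 × 111320 = -52.3204 m.
East–west at this latitude: -0.00049° × 111320 × cos 25.314° ≈ -0.00049 × 100631 = -49.3091 m.
Distance: √(52.3204² + 49.3091²) ≈ 71.8945 m.
In feet: 71.8945 m ÷ 0.3048 ≈ 235.87 ft.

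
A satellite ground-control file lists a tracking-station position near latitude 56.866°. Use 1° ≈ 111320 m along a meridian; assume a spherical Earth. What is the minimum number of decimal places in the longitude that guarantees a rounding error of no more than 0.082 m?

6 decimal places

At 56.866° one degree of longitude covers 111320 × cos 56.866° ≈ 111320 × 0.5466 ≈ 60847.4 m.
N decimal places → at most half a unit in the last place, 0.5 × 10⁻ᴺ° = 60847.4/2 × 10⁻ᴺ m.
Setting 30423.7 × 10⁻ᴺ ≤ 0.082 gives 10ᴺ ≥ 3.71e+05, i.e. N ≥ 5.57.
At 5 places the error can reach 0.304 m, but 6 places keeps it to 0.0304 m.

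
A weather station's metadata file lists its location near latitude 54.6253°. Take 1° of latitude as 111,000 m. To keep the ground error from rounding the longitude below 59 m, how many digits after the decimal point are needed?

At 54.6253° one degree of longitude covers 111000 × cos 54.6253° ≈ 111000 × 0.5789 ≈ 64260.3 m.
Rounding to N decimal places gives at most 0.5 × 10⁻ᴺ degrees of error, i.e. 0.5 × 10⁻ᴺ × 64260.3 m.
Setting 32130.1 × 10⁻ᴺ ≤ 59 gives 10ᴺ ≥ 544.6, i.e. N ≥ 2.74.
N = 2 would give 321 m (too coarse); N = 3 gives 32.1 m ≤ 59 m.

3 decimal places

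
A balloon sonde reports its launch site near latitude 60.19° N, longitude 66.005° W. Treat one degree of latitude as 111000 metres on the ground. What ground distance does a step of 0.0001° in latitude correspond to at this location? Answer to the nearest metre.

Along a meridian 0.0001° is 0.0001 × 111000 = 11.1 m.

11 metres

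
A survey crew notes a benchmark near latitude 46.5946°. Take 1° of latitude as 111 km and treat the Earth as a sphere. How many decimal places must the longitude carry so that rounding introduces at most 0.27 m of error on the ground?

6 decimal places

At 46.5946° one degree of longitude covers 111000 × cos 46.5946° ≈ 111000 × 0.6872 ≈ 76274.3 m.
Rounding to N decimal places gives at most 0.5 × 10⁻ᴺ degrees of error, i.e. 0.5 × 10⁻ᴺ × 76274.3 m.
Need 0.5 × 76274.3 × 10⁻ᴺ ≤ 0.27 → 10⁻ᴺ ≤ 7.080e-06, so N ≥ 5.15.
N = 5 would give 0.381 m (too coarse); N = 6 gives 0.0381 m ≤ 0.27 m.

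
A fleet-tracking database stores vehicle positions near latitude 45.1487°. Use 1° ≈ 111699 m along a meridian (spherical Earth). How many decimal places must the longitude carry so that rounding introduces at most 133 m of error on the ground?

3

At 45.1487° one degree of longitude covers 111699 × cos 45.1487° ≈ 111699 × 0.7053 ≈ 78777.9 m.
N decimal places → at most half a unit in the last place, 0.5 × 10⁻ᴺ° = 78777.9/2 × 10⁻ᴺ m.
Need 0.5 × 78777.9 × 10⁻ᴺ ≤ 133 → 10⁻ᴺ ≤ 3.377e-03, so N ≥ 2.47.
So 3 decimal places suffice (39.4 m); 2 would allow up to 394 m.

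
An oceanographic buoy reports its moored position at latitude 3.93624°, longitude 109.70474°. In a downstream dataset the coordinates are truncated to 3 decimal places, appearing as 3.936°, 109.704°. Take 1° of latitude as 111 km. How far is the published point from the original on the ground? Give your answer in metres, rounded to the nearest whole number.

Δlat = 3.93624 − 3.936 = +0.00024°; Δlon = 109.70474 − 109.704 = +0.00074°.
North–south shift: 0.00024 × 111000 = 26.64 m.
East–west at this latitude: 0.00074° × 111000 × cos 3.936° ≈ 0.00074 × 110738 = 81.9463 m.
Hypotenuse of the two orthogonal shifts: √(26.64² + 81.9463²) = 86.1677 m.

86 metres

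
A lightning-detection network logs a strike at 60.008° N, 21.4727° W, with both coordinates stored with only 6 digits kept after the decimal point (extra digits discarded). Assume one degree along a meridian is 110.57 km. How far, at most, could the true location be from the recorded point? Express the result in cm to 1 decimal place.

12.4 cm

Truncating at 6 decimal places can drop up to a full unit in the last place, so each coordinate may be off by as much as 1e-06°.
N–S: 1e-06° × 110570 m/° = 0.11057 m.
East–west component at 60.008°: 1e-06° × 110570 × cos 60.008° ≈ 1e-06 × 55271.6 ≈ 0.0552716 m.
Combining orthogonally: (0.11057² + 0.0552716²)^½ ≈ 0.123615 m.
That is 0.123615 m = 12.362 cm.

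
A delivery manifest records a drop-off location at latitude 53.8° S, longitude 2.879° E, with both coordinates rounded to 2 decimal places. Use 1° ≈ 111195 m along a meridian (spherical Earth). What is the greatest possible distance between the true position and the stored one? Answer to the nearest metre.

Rounding to 2 decimal places leaves each coordinate within ±0.005° of the true value.
North–south component: 0.005° × 111195 = 555.975 m.
Longitude error → 0.005 × 111195 × cos 53.8° = 0.005 × 111195 × 0.5906 ≈ 328.362 m.
Combining orthogonally: (555.975² + 328.362²)^½ ≈ 645.701 m.

646 metres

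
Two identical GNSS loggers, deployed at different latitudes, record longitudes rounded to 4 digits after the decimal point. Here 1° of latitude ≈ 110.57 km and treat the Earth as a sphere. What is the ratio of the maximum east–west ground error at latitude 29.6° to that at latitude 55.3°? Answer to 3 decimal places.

1.527

Rounding to 4 decimal places leaves the longitude within ±5e-05° of the true value.
Error at 29.6° = 5e-05° × 110570 × cos 29.6° ≈ 5.5285 × 0.8695 = 4.807 m.
At 55.3°: 5e-05° × 110570 × cos 55.3° = 5e-05 × 110570 × 0.5693 ≈ 3.1473 m.
Ratio: 4.807 / 3.1473 = cos 29.6° / cos 55.3° ≈ 1.5274.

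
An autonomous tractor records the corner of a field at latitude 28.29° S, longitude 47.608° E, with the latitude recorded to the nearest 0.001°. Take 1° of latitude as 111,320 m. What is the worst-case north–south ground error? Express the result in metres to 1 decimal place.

55.7 metres

Rounding to 3 decimal places leaves the latitude within ±0.0005° of the true value.
Along the meridian that is 0.0005° × 111320 m/° = 55.66 m.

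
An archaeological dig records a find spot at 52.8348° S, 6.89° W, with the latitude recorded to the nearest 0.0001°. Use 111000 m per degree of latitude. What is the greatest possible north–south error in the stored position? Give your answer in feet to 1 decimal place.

18.2 feet

Rounding to 4 decimal places leaves the latitude within ±5e-05° of the true value.
North–south distance: 5e-05° × 111000 m/° = 5.55 m.
In feet: 5.55 m ÷ 0.3048 ≈ 18.209 ft.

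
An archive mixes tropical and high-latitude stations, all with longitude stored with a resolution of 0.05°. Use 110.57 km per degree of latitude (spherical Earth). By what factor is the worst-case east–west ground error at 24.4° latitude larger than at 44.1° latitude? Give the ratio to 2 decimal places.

With a 0.05° grid the true value lies within half a step, ±0.05°/2 = ±0.025°, of the stored one.
Error at 24.4° = 0.025° × 110570 × cos 24.4° ≈ 2764.2 × 0.9107 = 2517.4 m.
At 44.1°: 0.025° × 110570 × cos 44.1° = 0.025 × 110570 × 0.7181 ≈ 1985.1 m.
The ratio reduces to cos 24.4° / cos 44.1° = 0.9107/0.7181 ≈ 1.2681.

1.27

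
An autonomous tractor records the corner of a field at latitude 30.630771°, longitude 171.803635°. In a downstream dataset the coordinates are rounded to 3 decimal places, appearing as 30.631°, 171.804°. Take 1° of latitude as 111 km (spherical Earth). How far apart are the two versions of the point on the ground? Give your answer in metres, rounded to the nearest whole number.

Δlat = 30.630771 − 30.631 = -0.000229°; Δlon = 171.803635 − 171.804 = -0.000365°.
N–S: -0.000229° × 111000 m/° = -25.419 m.
E–W at 30.631°: -0.000365° × 111000 × cos 30.631° = -0.000365 × 111000 × 0.8605 ≈ -34.8618 m.
Combined displacement = (25.419² + 34.8618²)^½ ≈ 43.1448 m.

43 metres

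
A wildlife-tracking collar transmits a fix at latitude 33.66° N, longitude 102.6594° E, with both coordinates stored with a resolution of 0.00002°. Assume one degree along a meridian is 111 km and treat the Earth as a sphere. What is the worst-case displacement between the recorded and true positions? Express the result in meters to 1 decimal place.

1.4 meters

With a 0.00002° grid the true value lies within half a step, ±0.00002°/2 = ±1e-05°, of the stored one.
N–S: 1e-05° × 111000 m/° = 1.11 m.
East–west component at 33.66°: 1e-05° × 111000 × cos 33.66° ≈ 1e-05 × 92389.9 ≈ 0.923899 m.
The two errors are perpendicular, so the maximum displacement is √(1.11² + 0.923899²) ≈ 1.44419 m.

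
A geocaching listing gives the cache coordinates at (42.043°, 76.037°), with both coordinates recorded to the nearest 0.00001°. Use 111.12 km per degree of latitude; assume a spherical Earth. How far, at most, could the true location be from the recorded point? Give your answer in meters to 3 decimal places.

Rounding to 5 decimal places leaves each coordinate within ±5e-06° of the true value.
N–S: 5e-06° × 111120 m/° = 0.5556 m.
Longitude error → 5e-06 × 111120 × cos 42.043° = 5e-06 × 111120 × 0.7426 ≈ 0.412612 m.
Combining orthogonally: (0.5556² + 0.412612²)^½ ≈ 0.692055 m.

0.692 meters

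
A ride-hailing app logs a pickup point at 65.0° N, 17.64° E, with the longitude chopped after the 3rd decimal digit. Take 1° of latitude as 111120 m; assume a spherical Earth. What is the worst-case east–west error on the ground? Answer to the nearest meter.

47 meters

Truncating at 3 decimal places can drop up to a full unit in the last place, so the longitude may be off by as much as 0.001°.
Parallels shrink by cos φ, so at 65° a degree of longitude is 111120 × 0.4226 ≈ 46961.3 m.
So at most 0.001° × 46961.3 ≈ 46.9613 m east–west.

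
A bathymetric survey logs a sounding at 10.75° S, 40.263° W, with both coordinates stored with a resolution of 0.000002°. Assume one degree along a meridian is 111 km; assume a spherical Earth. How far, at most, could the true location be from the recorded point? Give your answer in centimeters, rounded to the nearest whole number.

With a 0.000002° grid the true value lies within half a step, ±0.000002°/2 = ±1e-06°, of the stored one.
Latitude error → 1e-06 × 111000 = 0.111 m along the meridian.
E–W at 10.75°: 1e-06° × 111000 × cos 10.75° = 1e-06 × 111000 × 0.9825 ≈ 0.109052 m.
Worst case both components are at the extreme and orthogonal: √(0.111² + 0.109052²) ≈ 0.155606 m.
That is 0.155606 m = 15.561 cm.

16 centimeters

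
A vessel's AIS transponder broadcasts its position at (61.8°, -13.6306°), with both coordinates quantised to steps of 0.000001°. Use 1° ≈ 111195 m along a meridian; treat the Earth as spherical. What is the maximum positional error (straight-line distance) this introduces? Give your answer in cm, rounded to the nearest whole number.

With a 0.000001° grid the true value lies within half a step, ±0.000001°/2 = ±5e-07°, of the stored one.
Latitude error → 5e-07 × 111195 = 0.0555975 m along the meridian.
East–west component at 61.8°: 5e-07° × 111195 × cos 61.8° ≈ 5e-07 × 52545.3 ≈ 0.0262726 m.
The two errors are perpendicular, so the maximum displacement is √(0.0555975² + 0.0262726²) ≈ 0.0614925 m.
That is 0.0614925 m = 6.1493 cm.

6 cm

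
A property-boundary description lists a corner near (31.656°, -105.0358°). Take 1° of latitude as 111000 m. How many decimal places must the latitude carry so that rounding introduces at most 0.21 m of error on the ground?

One degree of latitude covers 111000 m.
N decimal places → at most half a unit in the last place, 0.5 × 10⁻ᴺ° = 111000/2 × 10⁻ᴺ m.
Need 0.5 × 111000 × 10⁻ᴺ ≤ 0.21 → 10⁻ᴺ ≤ 3.784e-06, so N ≥ 5.42.
So 6 decimal places suffice (0.0555 m); 5 would allow up to 0.555 m.

6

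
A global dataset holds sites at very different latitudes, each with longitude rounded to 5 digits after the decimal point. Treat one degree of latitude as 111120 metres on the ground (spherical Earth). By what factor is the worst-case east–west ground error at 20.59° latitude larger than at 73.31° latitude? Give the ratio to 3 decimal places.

3.260

Rounding to 5 decimal places leaves the longitude within ±5e-06° of the true value.
Error at 20.59° = 5e-06° × 111120 × cos 20.59° ≈ 0.5556 × 0.9361 = 0.52011 m.
Error at 73.31° = 5e-06° × 111120 × cos 73.31° ≈ 0.5556 × 0.2872 = 0.15956 m.
The ratio reduces to cos 20.59° / cos 73.31° = 0.9361/0.2872 ≈ 3.2595.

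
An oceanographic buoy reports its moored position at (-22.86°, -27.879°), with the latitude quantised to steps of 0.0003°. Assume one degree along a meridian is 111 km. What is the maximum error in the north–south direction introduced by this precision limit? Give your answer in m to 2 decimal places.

With a 0.0003° grid the true value lies within half a step, ±0.0003°/2 = ±0.00015°, of the stored one.
North–south distance: 0.00015° × 111000 m/° = 16.65 m.

16.65 m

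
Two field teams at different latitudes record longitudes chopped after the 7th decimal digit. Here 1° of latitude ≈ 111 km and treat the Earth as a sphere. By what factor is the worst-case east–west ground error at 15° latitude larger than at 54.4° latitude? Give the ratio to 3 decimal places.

Truncating at 7 decimal places can drop up to a full unit in the last place, so the longitude may be off by as much as 1e-07°.
Error at 15° = 1e-07° × 111000 × cos 15° ≈ 0.0111 × 0.9659 = 0.010722 m.
Error at 54.4° = 1e-07° × 111000 × cos 54.4° ≈ 0.0111 × 0.5821 = 0.0064616 m.
The ratio reduces to cos 15° / cos 54.4° = 0.9659/0.5821 ≈ 1.6593.

1.659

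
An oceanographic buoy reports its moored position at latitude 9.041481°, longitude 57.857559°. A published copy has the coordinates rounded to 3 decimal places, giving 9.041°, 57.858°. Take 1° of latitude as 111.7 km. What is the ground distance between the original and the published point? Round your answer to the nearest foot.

238 feet

The latitude changed by +0.000481° and the longitude by -0.000441°.
North–south shift: 0.000481 × 111700 = 53.7277 m.
E–W at 9.041°: -0.000441° × 111700 × cos 9.041° = -0.000441 × 111700 × 0.9876 ≈ -48.6477 m.
Distance: √(53.7277² + 48.6477²) ≈ 72.4794 m.
In feet: 72.4794 m ÷ 0.3048 ≈ 237.79 ft.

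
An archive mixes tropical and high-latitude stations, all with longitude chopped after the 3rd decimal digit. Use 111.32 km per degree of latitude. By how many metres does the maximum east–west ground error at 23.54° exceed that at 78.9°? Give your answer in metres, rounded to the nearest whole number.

Truncating at 3 decimal places can drop up to a full unit in the last place, so the longitude may be off by as much as 0.001°.
At 23.54°: 0.001° × 111320 × cos 23.54° = 0.001 × 111320 × 0.9168 ≈ 102.06 m.
At 78.9°: 0.001° × 111320 × cos 78.9° = 0.001 × 111320 × 0.1925 ≈ 21.432 m.
So the lower-latitude error exceeds the higher by 102.06 − 21.432 = 80.625 m.

81 metres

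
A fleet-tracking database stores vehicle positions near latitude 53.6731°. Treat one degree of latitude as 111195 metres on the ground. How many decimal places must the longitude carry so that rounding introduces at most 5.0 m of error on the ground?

4 decimal places

At 53.6731° one degree of longitude covers 111195 × cos 53.6731° ≈ 111195 × 0.5924 ≈ 65871 m.
N decimal places → at most half a unit in the last place, 0.5 × 10⁻ᴺ° = 65871/2 × 10⁻ᴺ m.
Need 0.5 × 65871 × 10⁻ᴺ ≤ 5.0 → 10⁻ᴺ ≤ 1.518e-04, so N ≥ 3.82.
N = 3 would give 32.9 m (too coarse); N = 4 gives 3.29 m ≤ 5.0 m.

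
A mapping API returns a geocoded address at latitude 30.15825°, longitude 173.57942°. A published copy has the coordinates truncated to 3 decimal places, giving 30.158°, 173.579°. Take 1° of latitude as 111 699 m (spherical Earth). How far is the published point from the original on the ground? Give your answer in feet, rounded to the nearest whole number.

162 feet

The latitude changed by +0.00025° and the longitude by +0.00042°.
N–S: 0.00025° × 111699 m/° = 27.9247 m.
E–W at 30.158°: 0.00042° × 111699 × cos 30.158° = 0.00042 × 111699 × 0.8646 ≈ 40.5635 m.
Distance: √(27.9247² + 40.5635²) ≈ 49.2462 m.
In feet: 49.2462 m ÷ 0.3048 ≈ 161.57 ft.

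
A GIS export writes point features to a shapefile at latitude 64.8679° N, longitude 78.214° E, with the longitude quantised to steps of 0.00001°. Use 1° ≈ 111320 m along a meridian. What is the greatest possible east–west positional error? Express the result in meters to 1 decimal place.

0.2 meters

With a 0.00001° grid the true value lies within half a step, ±0.00001°/2 = ±5e-06°, of the stored one.
One degree of longitude at 64.8679° is 111320 × cos 64.8679° ≈ 111320 × 0.4247 = 47278.4 m.
East–west error: 5e-06° × 47278.4 m/° ≈ 0.236392 m.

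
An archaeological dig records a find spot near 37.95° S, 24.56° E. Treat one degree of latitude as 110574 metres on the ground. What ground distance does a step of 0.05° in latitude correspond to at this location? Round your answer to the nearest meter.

5529 meters

0.05° × 110574 m/° = 5528.7 m.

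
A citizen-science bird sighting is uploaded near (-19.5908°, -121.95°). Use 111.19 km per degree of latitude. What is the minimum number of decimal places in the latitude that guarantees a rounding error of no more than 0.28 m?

6

One degree of latitude covers 111190 m.
With N decimal places the half-ulp bound is 0.5·10⁻ᴺ°, or 0.5·10⁻ᴺ × 111190 m on the ground.
Need 0.5 × 111190 × 10⁻ᴺ ≤ 0.28 → 10⁻ᴺ ≤ 5.036e-06, so N ≥ 5.30.
N = 5 would give 0.556 m (too coarse); N = 6 gives 0.0556 m ≤ 0.28 m.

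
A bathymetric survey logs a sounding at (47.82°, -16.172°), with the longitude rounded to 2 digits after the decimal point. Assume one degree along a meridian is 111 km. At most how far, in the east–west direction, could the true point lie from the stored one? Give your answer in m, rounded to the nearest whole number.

373 m

Rounding to 2 decimal places leaves the longitude within ±0.005° of the true value.
Parallels shrink by cos φ, so at 47.82° a degree of longitude is 111000 × 0.6715 ≈ 74532.3 m.
East–west error: 0.005° × 74532.3 m/° ≈ 372.661 m.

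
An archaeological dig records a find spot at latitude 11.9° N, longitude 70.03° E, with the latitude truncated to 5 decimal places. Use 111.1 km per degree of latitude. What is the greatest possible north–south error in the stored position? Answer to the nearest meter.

1 meters

Truncating at 5 decimal places can drop up to a full unit in the last place, so the latitude may be off by as much as 1e-05°.
Along the meridian that is 1e-05° × 111100 m/° = 1.111 m.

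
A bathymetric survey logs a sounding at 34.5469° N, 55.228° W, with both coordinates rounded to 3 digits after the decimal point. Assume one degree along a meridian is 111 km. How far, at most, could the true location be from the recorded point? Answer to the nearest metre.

72 metres

Rounding to 3 decimal places leaves each coordinate within ±0.0005° of the true value.
N–S: 0.0005° × 111000 m/° = 55.5 m.
East–west component at 34.5469°: 0.0005° × 111000 × cos 34.5469° ≈ 0.0005 × 91426.5 ≈ 45.7133 m.
The two errors are perpendicular, so the maximum displacement is √(55.5² + 45.7133²) ≈ 71.9024 m.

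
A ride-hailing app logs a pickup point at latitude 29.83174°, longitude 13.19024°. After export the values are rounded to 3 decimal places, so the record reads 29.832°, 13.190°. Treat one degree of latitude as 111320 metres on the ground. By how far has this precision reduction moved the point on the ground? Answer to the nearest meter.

37 meters

The latitude changed by -0.00026° and the longitude by +0.00024°.
North–south shift: -0.00026 × 111320 = -28.9432 m.
East–west at this latitude: 0.00024° × 111320 × cos 29.832° ≈ 0.00024 × 96568.7 = 23.1765 m.
Combined displacement = (28.9432² + 23.1765²)^½ ≈ 37.0791 m.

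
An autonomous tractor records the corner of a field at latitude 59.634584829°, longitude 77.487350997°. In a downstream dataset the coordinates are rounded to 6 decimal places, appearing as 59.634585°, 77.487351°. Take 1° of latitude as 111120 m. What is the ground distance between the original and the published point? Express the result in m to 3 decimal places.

0.019 m

The latitude changed by -0.000000171° and the longitude by -0.000000003°.
North–south shift: -0.000000171 × 111120 = -0.0190015 m.
East–west at this latitude: -0.000000003° × 111120 × cos 59.6346° ≈ -0.000000003 × 56172.6 = -0.000168518 m.
Hypotenuse of the two orthogonal shifts: √(0.0190015² + 0.000168518²) = 0.0190023 m.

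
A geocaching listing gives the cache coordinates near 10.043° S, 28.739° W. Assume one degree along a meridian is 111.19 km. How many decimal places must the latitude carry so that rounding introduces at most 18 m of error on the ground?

4 decimal places

One degree of latitude covers 111190 m.
With N decimal places the half-ulp bound is 0.5·10⁻ᴺ°, or 0.5·10⁻ᴺ × 111190 m on the ground.
Need 0.5 × 111190 × 10⁻ᴺ ≤ 18 → 10⁻ᴺ ≤ 3.238e-04, so N ≥ 3.49.
At 3 places the error can reach 55.6 m, but 4 places keeps it to 5.56 m.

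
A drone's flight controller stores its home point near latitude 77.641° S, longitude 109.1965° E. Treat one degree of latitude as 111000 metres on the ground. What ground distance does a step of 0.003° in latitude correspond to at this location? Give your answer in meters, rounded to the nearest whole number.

Along a meridian 0.003° is 0.003 × 111000 = 333 m.

333 meters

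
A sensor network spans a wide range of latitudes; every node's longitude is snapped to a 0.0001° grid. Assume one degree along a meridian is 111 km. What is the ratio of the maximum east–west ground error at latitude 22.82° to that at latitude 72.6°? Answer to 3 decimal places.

3.082

With a 0.0001° grid the true value lies within half a step, ±0.0001°/2 = ±5e-05°, of the stored one.
At 22.82°: 5e-05° × 111000 × cos 22.82° = 5e-05 × 111000 × 0.9217 ≈ 5.1156 m.
At 72.6°: 5e-05° × 111000 × cos 72.6° = 5e-05 × 111000 × 0.2990 ≈ 1.6597 m.
The ratio reduces to cos 22.82° / cos 72.6° = 0.9217/0.2990 ≈ 3.0823.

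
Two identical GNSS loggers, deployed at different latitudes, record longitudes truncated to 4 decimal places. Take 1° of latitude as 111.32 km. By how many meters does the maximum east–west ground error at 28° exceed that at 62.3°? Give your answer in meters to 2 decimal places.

Truncating at 4 decimal places can drop up to a full unit in the last place, so the longitude may be off by as much as 0.0001°.
At 28°: 0.0001° × 111320 × cos 28° = 0.0001 × 111320 × 0.8829 ≈ 9.829 m.
At 62.3°: 0.0001° × 111320 × cos 62.3° = 0.0001 × 111320 × 0.4648 ≈ 5.1746 m.
So the lower-latitude error exceeds the higher by 9.829 − 5.1746 = 4.6544 m.

4.65 meters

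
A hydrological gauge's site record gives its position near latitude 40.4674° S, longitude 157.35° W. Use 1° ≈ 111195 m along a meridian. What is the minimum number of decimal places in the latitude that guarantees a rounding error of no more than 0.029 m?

One degree of latitude covers 111195 m.
Rounding to N decimal places gives at most 0.5 × 10⁻ᴺ degrees of error, i.e. 0.5 × 10⁻ᴺ × 111195 m.
Need 0.5 × 111195 × 10⁻ᴺ ≤ 0.029 → 10⁻ᴺ ≤ 5.216e-07, so N ≥ 6.28.
N = 6 would give 0.0556 m (too coarse); N = 7 gives 0.00556 m ≤ 0.029 m.

7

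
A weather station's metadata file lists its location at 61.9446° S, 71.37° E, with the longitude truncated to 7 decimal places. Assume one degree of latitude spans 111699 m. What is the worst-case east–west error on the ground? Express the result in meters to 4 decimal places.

0.0053 meters

Truncating at 7 decimal places can drop up to a full unit in the last place, so the longitude may be off by as much as 1e-07°.
At latitude 61.9446° a degree of longitude spans 111699 m × cos 61.9446° = 111699 × 0.4703 ≈ 52534.8 m.
Maximum E–W displacement: 1e-07 × 52534.8 = 0.00525348 m.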